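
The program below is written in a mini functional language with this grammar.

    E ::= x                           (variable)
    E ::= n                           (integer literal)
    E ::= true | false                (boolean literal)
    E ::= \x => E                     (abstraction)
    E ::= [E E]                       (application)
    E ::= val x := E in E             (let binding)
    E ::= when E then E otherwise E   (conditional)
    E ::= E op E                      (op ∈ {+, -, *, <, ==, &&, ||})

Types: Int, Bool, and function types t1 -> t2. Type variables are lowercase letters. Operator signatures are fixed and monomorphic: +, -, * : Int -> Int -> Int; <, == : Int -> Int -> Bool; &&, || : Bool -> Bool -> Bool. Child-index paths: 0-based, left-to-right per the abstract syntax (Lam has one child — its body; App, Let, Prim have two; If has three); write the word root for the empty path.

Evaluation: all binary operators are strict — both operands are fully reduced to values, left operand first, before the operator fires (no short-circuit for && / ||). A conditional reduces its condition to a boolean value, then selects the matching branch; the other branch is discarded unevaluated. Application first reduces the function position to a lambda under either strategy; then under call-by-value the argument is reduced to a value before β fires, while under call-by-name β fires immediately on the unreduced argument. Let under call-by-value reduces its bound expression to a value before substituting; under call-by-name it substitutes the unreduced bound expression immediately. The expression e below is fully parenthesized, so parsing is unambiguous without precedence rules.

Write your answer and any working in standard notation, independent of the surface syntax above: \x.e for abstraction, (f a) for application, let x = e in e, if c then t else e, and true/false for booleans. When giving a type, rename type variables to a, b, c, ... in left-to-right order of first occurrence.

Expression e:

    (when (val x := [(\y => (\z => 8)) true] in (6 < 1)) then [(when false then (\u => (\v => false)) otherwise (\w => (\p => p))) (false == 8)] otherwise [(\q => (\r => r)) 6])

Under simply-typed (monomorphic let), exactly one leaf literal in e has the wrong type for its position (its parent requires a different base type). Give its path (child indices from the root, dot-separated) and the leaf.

Trace:
\z._ : b -> Int
\y._ : a -> b -> Int
  unify a -> b -> Int ~ Bool -> c
  unify a ~ Bool
  unify b -> Int ~ c
_ _ : b -> Int
let x : b -> Int
  unify Int ~ Int
  unify Int ~ Int
  unify Bool ~ Bool
  unify Bool ~ Bool
\v._ : e -> Bool
\u._ : d -> e -> Bool
p : g
\p._ : g -> g
\w._ : f -> g -> g
  unify d -> e -> Bool ~ f -> g -> g
  unify d ~ f
  unify e -> Bool ~ g -> g
  unify e ~ g
  unify Bool ~ g
  unify Bool ~ Int
  FAIL: mismatch Bool ~ Int

Answer: 1.1.0 : false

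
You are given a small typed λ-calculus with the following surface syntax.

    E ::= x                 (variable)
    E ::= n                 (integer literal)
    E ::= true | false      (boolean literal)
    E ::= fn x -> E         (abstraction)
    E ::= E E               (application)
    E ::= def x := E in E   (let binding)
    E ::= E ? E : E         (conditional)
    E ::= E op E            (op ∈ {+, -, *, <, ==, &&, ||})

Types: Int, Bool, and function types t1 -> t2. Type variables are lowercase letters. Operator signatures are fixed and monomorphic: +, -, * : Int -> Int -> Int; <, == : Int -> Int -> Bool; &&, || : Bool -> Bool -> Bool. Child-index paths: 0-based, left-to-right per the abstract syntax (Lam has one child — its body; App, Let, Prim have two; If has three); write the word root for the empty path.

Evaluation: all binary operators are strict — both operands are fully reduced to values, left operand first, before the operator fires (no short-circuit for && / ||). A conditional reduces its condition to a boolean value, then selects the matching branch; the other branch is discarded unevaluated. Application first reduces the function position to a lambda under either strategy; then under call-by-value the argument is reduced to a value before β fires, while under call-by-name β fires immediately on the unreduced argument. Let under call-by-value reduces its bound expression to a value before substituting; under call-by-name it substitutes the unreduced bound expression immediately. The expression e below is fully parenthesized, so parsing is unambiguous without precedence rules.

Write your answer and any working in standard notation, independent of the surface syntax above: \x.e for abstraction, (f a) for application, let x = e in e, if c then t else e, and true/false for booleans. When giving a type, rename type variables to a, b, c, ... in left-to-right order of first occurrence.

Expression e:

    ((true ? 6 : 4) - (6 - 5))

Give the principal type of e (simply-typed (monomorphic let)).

Answer: Int

Working:
  unify Bool ~ Bool
  unify Int ~ Int
  unify Int ~ Int
  unify Int ~ Int
  unify Int ~ Int
  unify Int ~ Int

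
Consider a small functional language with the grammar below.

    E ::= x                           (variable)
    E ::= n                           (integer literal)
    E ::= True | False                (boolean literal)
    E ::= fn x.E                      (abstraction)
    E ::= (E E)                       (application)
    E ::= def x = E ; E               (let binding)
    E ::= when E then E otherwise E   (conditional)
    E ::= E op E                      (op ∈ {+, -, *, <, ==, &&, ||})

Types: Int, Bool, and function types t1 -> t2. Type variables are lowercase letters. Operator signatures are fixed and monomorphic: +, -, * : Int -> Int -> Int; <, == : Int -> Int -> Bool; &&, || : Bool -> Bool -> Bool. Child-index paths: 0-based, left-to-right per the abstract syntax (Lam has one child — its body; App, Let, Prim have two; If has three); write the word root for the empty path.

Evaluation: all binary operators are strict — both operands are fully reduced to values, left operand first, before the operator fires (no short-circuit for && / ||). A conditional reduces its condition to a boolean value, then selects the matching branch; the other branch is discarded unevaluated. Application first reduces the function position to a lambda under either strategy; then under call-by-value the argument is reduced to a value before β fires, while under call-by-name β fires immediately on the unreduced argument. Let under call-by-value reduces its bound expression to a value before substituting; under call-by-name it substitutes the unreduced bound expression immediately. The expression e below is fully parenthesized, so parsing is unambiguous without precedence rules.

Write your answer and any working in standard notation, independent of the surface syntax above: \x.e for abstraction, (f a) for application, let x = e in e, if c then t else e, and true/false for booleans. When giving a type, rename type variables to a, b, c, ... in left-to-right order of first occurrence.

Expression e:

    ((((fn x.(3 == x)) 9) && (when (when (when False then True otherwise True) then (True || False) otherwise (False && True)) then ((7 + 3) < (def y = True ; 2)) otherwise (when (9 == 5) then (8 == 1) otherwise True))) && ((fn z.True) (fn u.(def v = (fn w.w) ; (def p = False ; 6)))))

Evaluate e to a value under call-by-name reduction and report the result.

Answer: false

Working:
step 0: ((((\x.(3 == x)) 9) && (if (if (if false then true else true) then (true || false) else (false && true)) then ((7 + 3) < (let y = true in 2)) else (if (9 == 5) then (8 == 1) else true))) && ((\z.true) (\u.(let v = (\w.w) in (let p = false in 6)))))
step 1: [beta@0.0] (((3 == 9) && (if (if (if false then true else true) then (true || false) else (false && true)) then ((7 + 3) < (let y = true in 2)) else (if (9 == 5) then (8 == 1) else true))) && ((\z.true) (\u.(let v = (\w.w) in (let p = false in 6)))))
step 2: [delta@0.0] ((false && (if (if (if false then true else true) then (true || false) else (false && true)) then ((7 + 3) < (let y = true in 2)) else (if (9 == 5) then (8 == 1) else true))) && ((\z.true) (\u.(let v = (\w.w) in (let p = false in 6)))))
step 3: [if@0.1.0.0] ((false && (if (if true then (true || false) else (false && true)) then ((7 + 3) < (let y = true in 2)) else (if (9 == 5) then (8 == 1) else true))) && ((\z.true) (\u.(let v = (\w.w) in (let p = false in 6)))))
step 4: [if@0.1.0] ((false && (if (true || false) then ((7 + 3) < (let y = true in 2)) else (if (9 == 5) then (8 == 1) else true))) && ((\z.true) (\u.(let v = (\w.w) in (let p = false in 6)))))
step 5: [delta@0.1.0] ((false && (if true then ((7 + 3) < (let y = true in 2)) else (if (9 == 5) then (8 == 1) else true))) && ((\z.true) (\u.(let v = (\w.w) in (let p = false in 6)))))
step 6: [if@0.1] ((false && ((7 + 3) < (let y = true in 2))) && ((\z.true) (\u.(let v = (\w.w) in (let p = false in 6)))))
step 7: [delta@0.1.0] ((false && (10 < (let y = true in 2))) && ((\z.true) (\u.(let v = (\w.w) in (let p = false in 6)))))
step 8: [let@0.1.1] ((false && (10 < 2)) && ((\z.true) (\u.(let v = (\w.w) in (let p = false in 6)))))
step 9: [delta@0.1] ((false && false) && ((\z.true) (\u.(let v = (\w.w) in (let p = false in 6)))))
step 10: [delta@0] (false && ((\z.true) (\u.(let v = (\w.w) in (let p = false in 6)))))
step 11: [beta@1] (false && true)
step 12: [delta@root] false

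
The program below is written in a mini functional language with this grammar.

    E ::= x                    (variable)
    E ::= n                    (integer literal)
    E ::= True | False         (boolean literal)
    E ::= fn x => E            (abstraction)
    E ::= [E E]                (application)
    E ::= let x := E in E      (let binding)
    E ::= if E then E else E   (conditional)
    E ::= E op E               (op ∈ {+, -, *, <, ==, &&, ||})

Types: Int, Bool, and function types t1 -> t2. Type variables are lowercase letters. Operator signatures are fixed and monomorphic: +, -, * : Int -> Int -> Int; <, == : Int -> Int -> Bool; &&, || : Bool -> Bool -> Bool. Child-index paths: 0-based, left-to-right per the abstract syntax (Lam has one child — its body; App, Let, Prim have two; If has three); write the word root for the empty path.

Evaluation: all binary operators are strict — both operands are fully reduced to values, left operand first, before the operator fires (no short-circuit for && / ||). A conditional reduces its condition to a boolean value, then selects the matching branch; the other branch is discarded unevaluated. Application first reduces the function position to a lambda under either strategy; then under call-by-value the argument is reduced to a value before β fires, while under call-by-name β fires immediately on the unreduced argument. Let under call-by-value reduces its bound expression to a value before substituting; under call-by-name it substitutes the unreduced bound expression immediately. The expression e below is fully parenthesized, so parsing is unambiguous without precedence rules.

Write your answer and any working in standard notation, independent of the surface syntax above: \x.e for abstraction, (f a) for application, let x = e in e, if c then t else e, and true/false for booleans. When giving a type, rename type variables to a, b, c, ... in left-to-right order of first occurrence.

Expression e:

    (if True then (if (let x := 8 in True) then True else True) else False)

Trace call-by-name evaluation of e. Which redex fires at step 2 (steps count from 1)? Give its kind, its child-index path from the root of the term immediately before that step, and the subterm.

Answer: let at 0 : (let x = 8 in true)

Trace:
step 0: (if true then (if (let x = 8 in true) then true else true) else false)
step 1: [if@root] (if (let x = 8 in true) then true else true)
step 2: [let@0] (if true then true else true)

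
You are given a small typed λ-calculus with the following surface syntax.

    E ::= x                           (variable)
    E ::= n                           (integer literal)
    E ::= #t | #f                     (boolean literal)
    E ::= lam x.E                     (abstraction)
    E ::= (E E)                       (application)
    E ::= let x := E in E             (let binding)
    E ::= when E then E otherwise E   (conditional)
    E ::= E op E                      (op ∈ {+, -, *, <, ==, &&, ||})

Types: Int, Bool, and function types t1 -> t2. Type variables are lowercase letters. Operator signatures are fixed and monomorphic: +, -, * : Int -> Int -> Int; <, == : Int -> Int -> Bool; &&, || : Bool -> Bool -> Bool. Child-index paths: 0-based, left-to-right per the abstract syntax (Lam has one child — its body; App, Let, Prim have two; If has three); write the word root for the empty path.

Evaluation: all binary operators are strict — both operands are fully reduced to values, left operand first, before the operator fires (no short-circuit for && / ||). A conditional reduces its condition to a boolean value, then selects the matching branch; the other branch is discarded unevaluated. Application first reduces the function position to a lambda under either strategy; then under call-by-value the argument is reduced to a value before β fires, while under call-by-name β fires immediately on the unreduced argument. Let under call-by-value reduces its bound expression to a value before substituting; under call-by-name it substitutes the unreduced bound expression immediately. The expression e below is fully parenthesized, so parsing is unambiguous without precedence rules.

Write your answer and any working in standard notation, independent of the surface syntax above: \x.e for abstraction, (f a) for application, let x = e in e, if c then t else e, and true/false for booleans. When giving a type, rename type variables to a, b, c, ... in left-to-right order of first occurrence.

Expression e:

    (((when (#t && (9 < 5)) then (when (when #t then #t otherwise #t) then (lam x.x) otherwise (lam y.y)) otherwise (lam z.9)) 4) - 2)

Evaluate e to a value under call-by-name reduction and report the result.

Working:
step 0: (((if (true && (9 < 5)) then (if (if true then true else true) then (\x.x) else (\y.y)) else (\z.9)) 4) - 2)
step 1: [delta@0.0.0.1] (((if (true && false) then (if (if true then true else true) then (\x.x) else (\y.y)) else (\z.9)) 4) - 2)
step 2: [delta@0.0.0] (((if false then (if (if true then true else true) then (\x.x) else (\y.y)) else (\z.9)) 4) - 2)
step 3: [if@0.0] (((\z.9) 4) - 2)
step 4: [beta@0] (9 - 2)
step 5: [delta@root] 7

Answer: 7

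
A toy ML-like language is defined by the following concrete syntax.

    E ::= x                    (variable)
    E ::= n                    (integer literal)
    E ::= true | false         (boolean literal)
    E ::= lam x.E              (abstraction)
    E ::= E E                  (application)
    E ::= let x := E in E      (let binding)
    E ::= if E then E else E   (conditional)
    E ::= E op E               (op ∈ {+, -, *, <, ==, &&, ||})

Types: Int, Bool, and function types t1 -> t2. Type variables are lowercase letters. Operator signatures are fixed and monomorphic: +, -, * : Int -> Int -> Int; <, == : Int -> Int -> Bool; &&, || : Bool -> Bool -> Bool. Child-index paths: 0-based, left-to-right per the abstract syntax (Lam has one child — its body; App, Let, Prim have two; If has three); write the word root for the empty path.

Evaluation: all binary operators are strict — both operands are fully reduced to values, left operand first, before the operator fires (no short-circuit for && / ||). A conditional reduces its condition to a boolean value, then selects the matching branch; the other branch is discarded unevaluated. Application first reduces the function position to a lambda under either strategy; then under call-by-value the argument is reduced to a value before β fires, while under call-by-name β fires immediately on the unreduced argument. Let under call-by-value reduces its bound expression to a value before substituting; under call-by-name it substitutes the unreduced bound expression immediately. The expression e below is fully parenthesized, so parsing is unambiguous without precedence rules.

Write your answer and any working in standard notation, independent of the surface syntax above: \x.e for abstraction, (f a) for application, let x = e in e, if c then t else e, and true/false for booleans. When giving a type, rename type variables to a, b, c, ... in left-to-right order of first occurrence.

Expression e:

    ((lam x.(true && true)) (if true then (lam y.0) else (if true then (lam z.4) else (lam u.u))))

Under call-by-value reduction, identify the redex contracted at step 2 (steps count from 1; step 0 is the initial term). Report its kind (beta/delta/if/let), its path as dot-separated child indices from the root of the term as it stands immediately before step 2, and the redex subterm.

Trace:
step 0: ((\x.(true && true)) (if true then (\y.0) else (if true then (\z.4) else (\u.u))))
step 1: [if@1] ((\x.(true && true)) (\y.0))
step 2: [beta@root] (true && true)

Answer: beta at root : ((\x.(true && true)) (\y.0))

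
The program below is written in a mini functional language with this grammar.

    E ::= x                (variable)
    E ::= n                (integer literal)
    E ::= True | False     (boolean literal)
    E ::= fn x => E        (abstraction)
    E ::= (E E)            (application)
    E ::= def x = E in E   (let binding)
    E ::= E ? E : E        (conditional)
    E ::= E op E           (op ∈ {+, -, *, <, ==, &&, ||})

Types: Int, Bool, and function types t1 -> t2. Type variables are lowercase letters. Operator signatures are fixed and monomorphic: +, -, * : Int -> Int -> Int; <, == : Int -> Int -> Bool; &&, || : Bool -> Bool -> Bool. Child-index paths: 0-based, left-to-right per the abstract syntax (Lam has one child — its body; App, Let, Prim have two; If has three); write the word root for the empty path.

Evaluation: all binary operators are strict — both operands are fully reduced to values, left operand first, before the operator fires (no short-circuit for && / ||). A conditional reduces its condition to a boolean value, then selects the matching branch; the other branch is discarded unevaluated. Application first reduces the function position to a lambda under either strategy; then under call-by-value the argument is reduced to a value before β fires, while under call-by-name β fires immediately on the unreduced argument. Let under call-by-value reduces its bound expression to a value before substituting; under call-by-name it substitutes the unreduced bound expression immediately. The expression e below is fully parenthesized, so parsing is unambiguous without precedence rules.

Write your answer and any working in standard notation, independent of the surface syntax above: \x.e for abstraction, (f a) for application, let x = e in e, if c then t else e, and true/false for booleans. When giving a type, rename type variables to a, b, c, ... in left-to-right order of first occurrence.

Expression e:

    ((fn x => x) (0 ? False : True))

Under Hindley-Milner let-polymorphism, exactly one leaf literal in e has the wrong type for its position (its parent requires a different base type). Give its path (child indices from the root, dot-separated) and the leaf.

Derivation:
x : a
\x._ : a -> a
  unify Int ~ Bool
  FAIL: mismatch Int ~ Bool

Answer: 1.0 : 0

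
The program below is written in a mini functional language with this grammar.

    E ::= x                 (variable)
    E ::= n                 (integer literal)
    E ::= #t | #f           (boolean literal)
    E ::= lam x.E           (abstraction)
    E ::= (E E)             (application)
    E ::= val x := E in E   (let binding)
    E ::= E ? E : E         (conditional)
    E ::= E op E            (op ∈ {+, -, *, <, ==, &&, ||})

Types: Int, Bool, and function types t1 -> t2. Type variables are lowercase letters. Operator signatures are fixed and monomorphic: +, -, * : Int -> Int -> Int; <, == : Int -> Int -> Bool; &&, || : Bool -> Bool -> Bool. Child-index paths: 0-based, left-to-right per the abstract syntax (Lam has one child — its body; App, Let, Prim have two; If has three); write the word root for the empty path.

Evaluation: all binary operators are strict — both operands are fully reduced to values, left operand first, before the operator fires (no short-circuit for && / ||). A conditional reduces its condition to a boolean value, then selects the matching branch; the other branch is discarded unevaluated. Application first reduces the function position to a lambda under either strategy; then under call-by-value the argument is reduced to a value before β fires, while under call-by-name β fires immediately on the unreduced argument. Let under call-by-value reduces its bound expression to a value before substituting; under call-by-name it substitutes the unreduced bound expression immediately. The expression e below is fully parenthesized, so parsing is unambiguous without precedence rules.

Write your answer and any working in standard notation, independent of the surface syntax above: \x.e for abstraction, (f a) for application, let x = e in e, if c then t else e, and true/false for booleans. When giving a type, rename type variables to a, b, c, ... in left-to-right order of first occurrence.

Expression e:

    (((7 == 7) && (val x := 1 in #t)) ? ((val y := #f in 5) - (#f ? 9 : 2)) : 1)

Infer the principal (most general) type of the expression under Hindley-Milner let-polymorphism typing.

Derivation:
  unify Int ~ Int
  unify Int ~ Int
  unify Bool ~ Bool
let x : Int
  unify Bool ~ Bool
  unify Bool ~ Bool
let y : Bool
  unify Int ~ Int
  unify Bool ~ Bool
  unify Int ~ Int
  unify Int ~ Int
  unify Int ~ Int

Answer: Int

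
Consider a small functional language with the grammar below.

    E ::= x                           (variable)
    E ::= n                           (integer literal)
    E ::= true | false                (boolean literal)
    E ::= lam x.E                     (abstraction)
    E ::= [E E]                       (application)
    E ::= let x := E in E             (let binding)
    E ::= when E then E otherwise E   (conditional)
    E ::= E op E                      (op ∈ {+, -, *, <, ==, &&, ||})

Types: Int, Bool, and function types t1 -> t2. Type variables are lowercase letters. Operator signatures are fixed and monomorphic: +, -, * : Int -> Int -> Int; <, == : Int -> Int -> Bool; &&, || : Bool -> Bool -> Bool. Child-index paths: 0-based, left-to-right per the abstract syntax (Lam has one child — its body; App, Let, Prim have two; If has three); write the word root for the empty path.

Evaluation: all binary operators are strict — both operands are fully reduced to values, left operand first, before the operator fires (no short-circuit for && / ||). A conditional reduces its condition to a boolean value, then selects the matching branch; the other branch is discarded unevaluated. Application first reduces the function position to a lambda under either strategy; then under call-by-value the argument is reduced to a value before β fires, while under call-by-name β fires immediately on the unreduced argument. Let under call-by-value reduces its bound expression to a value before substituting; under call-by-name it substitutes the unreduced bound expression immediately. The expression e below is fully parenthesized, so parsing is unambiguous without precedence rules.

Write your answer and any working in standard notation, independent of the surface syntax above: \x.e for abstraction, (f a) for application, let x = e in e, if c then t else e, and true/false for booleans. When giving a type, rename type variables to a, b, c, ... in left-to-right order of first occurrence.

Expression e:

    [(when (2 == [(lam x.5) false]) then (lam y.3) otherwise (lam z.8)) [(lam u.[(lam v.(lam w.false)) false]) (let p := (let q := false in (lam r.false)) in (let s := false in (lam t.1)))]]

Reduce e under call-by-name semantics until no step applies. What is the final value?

Trace:
step 0: ((if (2 == ((\x.5) false)) then (\y.3) else (\z.8)) ((\u.((\v.(\w.false)) false)) (let p = (let q = false in (\r.false)) in (let s = false in (\t.1)))))
step 1: [beta@0.0.1] ((if (2 == 5) then (\y.3) else (\z.8)) ((\u.((\v.(\w.false)) false)) (let p = (let q = false in (\r.false)) in (let s = false in (\t.1)))))
step 2: [delta@0.0] ((if false then (\y.3) else (\z.8)) ((\u.((\v.(\w.false)) false)) (let p = (let q = false in (\r.false)) in (let s = false in (\t.1)))))
step 3: [if@0] ((\z.8) ((\u.((\v.(\w.false)) false)) (let p = (let q = false in (\r.false)) in (let s = false in (\t.1)))))
step 4: [beta@root] 8

Answer: 8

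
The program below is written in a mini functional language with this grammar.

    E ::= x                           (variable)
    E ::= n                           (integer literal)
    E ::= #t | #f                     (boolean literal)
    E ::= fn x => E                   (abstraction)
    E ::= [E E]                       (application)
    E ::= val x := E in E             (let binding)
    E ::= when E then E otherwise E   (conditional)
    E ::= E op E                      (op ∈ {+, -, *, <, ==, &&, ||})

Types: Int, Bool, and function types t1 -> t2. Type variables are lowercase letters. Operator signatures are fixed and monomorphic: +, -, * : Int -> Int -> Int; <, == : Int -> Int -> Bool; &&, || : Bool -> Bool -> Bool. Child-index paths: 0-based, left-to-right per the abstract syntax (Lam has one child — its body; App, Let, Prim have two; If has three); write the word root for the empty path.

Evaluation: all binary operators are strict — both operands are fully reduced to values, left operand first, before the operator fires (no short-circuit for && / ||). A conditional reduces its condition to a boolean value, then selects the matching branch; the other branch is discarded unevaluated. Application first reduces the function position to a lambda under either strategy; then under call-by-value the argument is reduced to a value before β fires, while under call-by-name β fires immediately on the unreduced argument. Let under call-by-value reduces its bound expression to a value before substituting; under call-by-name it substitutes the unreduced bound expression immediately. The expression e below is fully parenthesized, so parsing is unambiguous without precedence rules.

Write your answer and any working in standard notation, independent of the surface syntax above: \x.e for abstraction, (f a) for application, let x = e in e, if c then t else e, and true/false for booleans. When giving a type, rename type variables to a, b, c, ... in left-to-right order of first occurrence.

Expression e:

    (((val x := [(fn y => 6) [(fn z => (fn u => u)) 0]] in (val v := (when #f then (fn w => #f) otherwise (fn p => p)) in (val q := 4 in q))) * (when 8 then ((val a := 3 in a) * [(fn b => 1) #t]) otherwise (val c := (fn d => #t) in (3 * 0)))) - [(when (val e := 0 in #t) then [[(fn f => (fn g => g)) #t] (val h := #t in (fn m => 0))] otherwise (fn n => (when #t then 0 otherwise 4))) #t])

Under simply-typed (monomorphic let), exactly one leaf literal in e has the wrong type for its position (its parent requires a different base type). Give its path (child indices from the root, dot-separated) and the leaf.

Answer: 0.1.0 : 8

Derivation:
\y._ : a -> Int
u : c
\u._ : c -> c
\z._ : b -> c -> c
  unify b -> c -> c ~ Int -> d
  unify b ~ Int
  unify c -> c ~ d
_ _ : c -> c
  unify a -> Int ~ (c -> c) -> e
  unify a ~ c -> c
  unify Int ~ e
_ _ : Int
let x : Int
  unify Bool ~ Bool
\w._ : f -> Bool
p : g
\p._ : g -> g
  unify f -> Bool ~ g -> g
  unify f ~ g
  unify Bool ~ g
let v : Bool -> Bool
let q : Int
q : Int
  unify Int ~ Int
  unify Int ~ Bool
  FAIL: mismatch Int ~ Bool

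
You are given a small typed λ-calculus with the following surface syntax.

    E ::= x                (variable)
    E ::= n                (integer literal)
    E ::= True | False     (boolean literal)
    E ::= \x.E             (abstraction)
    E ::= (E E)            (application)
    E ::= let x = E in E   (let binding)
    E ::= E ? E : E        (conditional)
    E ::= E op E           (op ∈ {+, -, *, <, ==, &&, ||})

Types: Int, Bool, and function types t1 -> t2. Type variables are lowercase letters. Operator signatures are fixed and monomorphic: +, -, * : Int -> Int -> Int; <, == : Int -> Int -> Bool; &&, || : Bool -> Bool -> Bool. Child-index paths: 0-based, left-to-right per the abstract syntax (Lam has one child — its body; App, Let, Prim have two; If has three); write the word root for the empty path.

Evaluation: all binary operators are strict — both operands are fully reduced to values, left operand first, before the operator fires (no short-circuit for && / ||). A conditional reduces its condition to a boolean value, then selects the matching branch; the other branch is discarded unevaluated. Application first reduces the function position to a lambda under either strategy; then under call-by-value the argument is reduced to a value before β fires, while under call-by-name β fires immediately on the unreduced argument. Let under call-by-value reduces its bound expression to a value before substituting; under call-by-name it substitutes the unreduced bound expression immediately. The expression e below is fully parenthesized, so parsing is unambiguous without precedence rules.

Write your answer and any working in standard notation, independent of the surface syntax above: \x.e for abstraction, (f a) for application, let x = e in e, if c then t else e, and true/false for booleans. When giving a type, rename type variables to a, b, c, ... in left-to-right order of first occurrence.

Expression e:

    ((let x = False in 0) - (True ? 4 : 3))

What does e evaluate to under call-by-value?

Trace:
step 0: ((let x = false in 0) - (if true then 4 else 3))
step 1: [let@0] (0 - (if true then 4 else 3))
step 2: [if@1] (0 - 4)
step 3: [delta@root] -4

Answer: -4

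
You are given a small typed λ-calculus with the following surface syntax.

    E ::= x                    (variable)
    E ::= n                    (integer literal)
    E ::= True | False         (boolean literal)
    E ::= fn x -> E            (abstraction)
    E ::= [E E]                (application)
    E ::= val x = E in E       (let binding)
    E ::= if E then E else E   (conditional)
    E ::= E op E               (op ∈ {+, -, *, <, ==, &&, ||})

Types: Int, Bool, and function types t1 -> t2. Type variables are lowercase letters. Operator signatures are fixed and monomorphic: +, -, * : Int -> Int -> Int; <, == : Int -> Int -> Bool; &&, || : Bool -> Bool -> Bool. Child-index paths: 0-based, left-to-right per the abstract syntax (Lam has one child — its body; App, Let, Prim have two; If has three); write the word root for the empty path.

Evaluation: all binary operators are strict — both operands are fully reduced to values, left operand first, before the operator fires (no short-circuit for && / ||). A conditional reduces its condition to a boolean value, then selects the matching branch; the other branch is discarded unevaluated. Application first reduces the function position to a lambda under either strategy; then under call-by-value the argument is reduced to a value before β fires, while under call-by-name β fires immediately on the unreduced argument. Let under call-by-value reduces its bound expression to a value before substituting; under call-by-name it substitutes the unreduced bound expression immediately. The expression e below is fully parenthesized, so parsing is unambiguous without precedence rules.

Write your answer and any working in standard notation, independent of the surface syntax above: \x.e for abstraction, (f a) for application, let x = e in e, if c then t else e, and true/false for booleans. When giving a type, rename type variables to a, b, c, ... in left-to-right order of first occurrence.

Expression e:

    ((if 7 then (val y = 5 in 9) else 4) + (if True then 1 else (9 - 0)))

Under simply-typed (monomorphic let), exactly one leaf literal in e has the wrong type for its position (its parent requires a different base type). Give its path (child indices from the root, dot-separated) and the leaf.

Answer: 0.0 : 7

Trace:
  unify Int ~ Bool
  FAIL: mismatch Int ~ Bool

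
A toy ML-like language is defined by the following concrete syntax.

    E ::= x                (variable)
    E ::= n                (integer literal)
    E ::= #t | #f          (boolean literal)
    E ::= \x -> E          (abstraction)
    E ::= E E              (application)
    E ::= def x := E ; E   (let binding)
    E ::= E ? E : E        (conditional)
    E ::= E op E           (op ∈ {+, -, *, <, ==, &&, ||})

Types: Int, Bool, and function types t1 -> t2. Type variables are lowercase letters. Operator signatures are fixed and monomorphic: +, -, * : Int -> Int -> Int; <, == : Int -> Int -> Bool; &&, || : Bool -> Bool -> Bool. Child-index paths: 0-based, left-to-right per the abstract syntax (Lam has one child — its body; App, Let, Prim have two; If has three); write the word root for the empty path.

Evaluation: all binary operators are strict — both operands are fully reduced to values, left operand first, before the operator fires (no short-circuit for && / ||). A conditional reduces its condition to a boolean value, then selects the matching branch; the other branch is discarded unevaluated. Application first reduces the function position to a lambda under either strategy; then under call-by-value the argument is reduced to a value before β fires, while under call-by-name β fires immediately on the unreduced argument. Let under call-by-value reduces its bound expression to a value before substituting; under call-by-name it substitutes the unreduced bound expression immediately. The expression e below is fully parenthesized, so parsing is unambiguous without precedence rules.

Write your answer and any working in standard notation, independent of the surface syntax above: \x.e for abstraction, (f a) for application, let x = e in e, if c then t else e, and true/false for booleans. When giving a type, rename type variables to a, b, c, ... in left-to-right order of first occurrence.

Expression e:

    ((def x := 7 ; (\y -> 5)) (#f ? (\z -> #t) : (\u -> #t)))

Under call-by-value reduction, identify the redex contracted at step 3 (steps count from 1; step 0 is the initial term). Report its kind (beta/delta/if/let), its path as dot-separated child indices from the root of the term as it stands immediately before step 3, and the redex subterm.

Answer: beta at root : ((\y.5) (\u.true))

Derivation:
step 0: ((let x = 7 in (\y.5)) (if false then (\z.true) else (\u.true)))
step 1: [let@0] ((\y.5) (if false then (\z.true) else (\u.true)))
step 2: [if@1] ((\y.5) (\u.true))
step 3: [beta@root] 5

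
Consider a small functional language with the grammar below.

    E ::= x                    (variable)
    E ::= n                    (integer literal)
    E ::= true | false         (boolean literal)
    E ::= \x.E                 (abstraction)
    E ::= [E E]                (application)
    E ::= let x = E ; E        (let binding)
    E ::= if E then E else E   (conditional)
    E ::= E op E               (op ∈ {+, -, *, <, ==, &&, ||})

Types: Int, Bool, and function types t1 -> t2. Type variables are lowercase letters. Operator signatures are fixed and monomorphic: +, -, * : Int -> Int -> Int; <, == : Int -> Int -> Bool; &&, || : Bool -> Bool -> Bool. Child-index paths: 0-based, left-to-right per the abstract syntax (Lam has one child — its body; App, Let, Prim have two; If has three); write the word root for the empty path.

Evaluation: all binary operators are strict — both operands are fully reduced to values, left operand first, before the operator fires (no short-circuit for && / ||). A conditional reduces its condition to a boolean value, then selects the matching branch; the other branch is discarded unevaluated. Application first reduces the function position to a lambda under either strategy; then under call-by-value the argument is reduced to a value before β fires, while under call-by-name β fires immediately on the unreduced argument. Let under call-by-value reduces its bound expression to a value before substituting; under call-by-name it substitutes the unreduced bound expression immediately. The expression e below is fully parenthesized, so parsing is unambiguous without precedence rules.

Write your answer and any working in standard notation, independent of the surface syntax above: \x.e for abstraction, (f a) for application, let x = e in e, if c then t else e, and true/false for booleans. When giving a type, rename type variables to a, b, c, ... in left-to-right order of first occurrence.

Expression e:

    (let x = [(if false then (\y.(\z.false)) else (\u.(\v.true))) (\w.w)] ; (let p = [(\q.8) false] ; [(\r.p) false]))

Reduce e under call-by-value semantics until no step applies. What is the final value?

Trace:
step 0: (let x = ((if false then (\y.(\z.false)) else (\u.(\v.true))) (\w.w)) in (let p = ((\q.8) false) in ((\r.p) false)))
step 1: [if@0.0] (let x = ((\u.(\v.true)) (\w.w)) in (let p = ((\q.8) false) in ((\r.p) false)))
step 2: [beta@0] (let x = (\v.true) in (let p = ((\q.8) false) in ((\r.p) false)))
step 3: [let@root] (let p = ((\q.8) false) in ((\r.p) false))
step 4: [beta@0] (let p = 8 in ((\r.p) false))
step 5: [let@root] ((\r.8) false)
step 6: [beta@root] 8

Answer: 8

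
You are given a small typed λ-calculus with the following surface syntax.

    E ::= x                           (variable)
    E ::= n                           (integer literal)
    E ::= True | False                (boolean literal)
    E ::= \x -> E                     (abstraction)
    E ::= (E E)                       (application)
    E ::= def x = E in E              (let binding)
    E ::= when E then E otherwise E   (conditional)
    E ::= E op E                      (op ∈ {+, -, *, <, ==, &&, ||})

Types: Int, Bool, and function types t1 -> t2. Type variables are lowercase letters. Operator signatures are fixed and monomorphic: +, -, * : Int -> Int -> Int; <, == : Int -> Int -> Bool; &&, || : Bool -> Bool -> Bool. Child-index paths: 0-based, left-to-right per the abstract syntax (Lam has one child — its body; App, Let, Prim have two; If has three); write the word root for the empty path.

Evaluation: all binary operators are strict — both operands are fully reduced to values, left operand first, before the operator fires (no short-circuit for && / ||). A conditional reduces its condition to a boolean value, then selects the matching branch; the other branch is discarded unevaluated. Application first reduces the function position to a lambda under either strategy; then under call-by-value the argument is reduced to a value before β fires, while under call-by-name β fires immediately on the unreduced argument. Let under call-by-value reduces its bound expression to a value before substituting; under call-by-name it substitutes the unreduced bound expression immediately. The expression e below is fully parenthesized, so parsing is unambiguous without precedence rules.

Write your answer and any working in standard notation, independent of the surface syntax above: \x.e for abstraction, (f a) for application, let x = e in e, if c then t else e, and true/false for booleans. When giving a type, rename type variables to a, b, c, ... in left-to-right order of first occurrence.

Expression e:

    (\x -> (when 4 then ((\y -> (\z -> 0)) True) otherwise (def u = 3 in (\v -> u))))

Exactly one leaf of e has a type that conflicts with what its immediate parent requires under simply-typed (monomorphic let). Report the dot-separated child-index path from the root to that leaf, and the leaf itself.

Answer: 0.0 : 4

Derivation:
  unify Int ~ Bool
  FAIL: mismatch Int ~ Bool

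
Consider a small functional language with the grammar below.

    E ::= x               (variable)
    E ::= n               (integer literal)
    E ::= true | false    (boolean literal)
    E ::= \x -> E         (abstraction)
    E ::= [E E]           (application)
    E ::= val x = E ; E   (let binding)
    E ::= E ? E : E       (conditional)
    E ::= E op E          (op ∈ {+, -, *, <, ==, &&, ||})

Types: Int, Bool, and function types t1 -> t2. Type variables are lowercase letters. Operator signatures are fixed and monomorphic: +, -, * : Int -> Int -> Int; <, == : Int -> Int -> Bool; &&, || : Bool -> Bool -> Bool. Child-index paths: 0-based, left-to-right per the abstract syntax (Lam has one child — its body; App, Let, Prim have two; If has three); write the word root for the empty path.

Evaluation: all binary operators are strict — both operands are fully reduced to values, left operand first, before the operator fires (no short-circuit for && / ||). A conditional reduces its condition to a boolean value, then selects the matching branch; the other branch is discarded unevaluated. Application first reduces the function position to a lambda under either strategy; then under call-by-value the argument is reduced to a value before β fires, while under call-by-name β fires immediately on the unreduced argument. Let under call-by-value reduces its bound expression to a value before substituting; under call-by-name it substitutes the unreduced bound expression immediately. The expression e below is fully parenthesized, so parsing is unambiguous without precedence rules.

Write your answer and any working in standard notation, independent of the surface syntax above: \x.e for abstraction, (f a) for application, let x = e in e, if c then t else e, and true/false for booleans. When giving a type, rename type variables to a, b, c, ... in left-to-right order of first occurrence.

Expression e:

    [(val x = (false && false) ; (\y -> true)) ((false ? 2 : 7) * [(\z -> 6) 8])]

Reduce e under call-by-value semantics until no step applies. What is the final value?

Trace:
step 0: ((let x = (false && false) in (\y.true)) ((if false then 2 else 7) * ((\z.6) 8)))
step 1: [delta@0.0] ((let x = false in (\y.true)) ((if false then 2 else 7) * ((\z.6) 8)))
step 2: [let@0] ((\y.true) ((if false then 2 else 7) * ((\z.6) 8)))
step 3: [if@1.0] ((\y.true) (7 * ((\z.6) 8)))
step 4: [beta@1.1] ((\y.true) (7 * 6))
step 5: [delta@1] ((\y.true) 42)
step 6: [beta@root] true

Answer: true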